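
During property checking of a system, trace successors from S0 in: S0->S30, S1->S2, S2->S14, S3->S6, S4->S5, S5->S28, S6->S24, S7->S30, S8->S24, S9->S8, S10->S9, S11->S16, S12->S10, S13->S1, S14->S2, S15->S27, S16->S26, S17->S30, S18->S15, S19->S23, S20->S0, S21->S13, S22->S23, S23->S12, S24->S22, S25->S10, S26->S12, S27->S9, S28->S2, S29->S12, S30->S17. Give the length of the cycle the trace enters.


Trace from S0 until a state repeats:
  S0 -> S30 -> S17 -> S30
S30 first seen at step 1, revisited at step 3.
Cycle length = 3 - 1 = 2

2


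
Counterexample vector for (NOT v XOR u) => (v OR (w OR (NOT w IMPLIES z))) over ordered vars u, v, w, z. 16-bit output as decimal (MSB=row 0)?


F1 = (NOT v XOR u)
F2 = (v OR (w OR (NOT w IMPLIES z)))
Counterexample to F1=>F2 is where F1=1 and F2=0.
Evaluate each row (bits = u,v,w,z, MSB first):
  row 0 [0000]: F1=1 F2=0 -> F1&~F2 -> 1
  row 1 [0001]: F1=1 F2=1 -> F1&~F2 -> 0
  row 2 [0010]: F1=1 F2=1 -> F1&~F2 -> 0
  row 3 [0011]: F1=1 F2=1 -> F1&~F2 -> 0
  row 4 [0100]: F1=0 F2=1 -> F1&~F2 -> 0
  row 5 [0101]: F1=0 F2=1 -> F1&~F2 -> 0
  row 6 [0110]: F1=0 F2=1 -> F1&~F2 -> 0
  row 7 [0111]: F1=0 F2=1 -> F1&~F2 -> 0
  row 8 [1000]: F1=0 F2=0 -> F1&~F2 -> 0
  row 9 [1001]: F1=0 F2=1 -> F1&~F2 -> 0
  row 10 [1010]: F1=0 F2=1 -> F1&~F2 -> 0
  row 11 [1011]: F1=0 F2=1 -> F1&~F2 -> 0
  row 12 [1100]: F1=1 F2=1 -> F1&~F2 -> 0
  row 13 [1101]: F1=1 F2=1 -> F1&~F2 -> 0
  row 14 [1110]: F1=1 F2=1 -> F1&~F2 -> 0
  row 15 [1111]: F1=1 F2=1 -> F1&~F2 -> 0
Full result column, 4 rows per line (u,v fixed per line; w,z runs 00..11 left to right):
  rows 0-3 [u,v=00]: 1000  = hex 8
  rows 4-7 [u,v=01]: 0000  = hex 0
  rows 8-11 [u,v=10]: 0000  = hex 0
  rows 12-15 [u,v=11]: 0000  = hex 0
Counterexample vector (row 0 .. row 15) = 1000000000000000
Output column grouped in 4s = 1000 0000 0000 0000 = 0x8000
Convert to decimal digit by digit (value = value*16 + digit):
  8 -> 8
  8*16 + 0 = 128
  128*16 + 0 = 2048
  2048*16 + 0 = 32768
Decimal = 32768

32768


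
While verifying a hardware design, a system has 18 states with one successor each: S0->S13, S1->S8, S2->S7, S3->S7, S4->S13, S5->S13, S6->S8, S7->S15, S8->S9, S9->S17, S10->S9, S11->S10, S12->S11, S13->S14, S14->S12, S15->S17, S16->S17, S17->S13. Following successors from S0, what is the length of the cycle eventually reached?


Trace from S0 until a state repeats:
  S0 -> S13 -> S14 -> S12 -> S11 -> S10 -> S9 -> S17 -> S13
S13 first seen at step 1, revisited at step 8.
Cycle length = 8 - 1 = 7

7


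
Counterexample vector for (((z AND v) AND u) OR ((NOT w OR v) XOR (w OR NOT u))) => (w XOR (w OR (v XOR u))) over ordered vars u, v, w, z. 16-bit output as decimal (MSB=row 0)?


F1 = (((z AND v) AND u) OR ((NOT w OR v) XOR (w OR NOT u)))
F2 = (w XOR (w OR (v XOR u)))
Counterexample to F1=>F2 is where F1=1 and F2=0.
Evaluate each row (bits = u,v,w,z, MSB first):
  row 0 [0000]: F1=0 F2=0 -> F1&~F2 -> 0
  row 1 [0001]: F1=0 F2=0 -> F1&~F2 -> 0
  row 2 [0010]: F1=1 F2=0 -> F1&~F2 -> 1
  row 3 [0011]: F1=1 F2=0 -> F1&~F2 -> 1
  row 4 [0100]: F1=0 F2=1 -> F1&~F2 -> 0
  row 5 [0101]: F1=0 F2=1 -> F1&~F2 -> 0
  row 6 [0110]: F1=0 F2=0 -> F1&~F2 -> 0
  row 7 [0111]: F1=0 F2=0 -> F1&~F2 -> 0
  row 8 [1000]: F1=1 F2=1 -> F1&~F2 -> 0
  row 9 [1001]: F1=1 F2=1 -> F1&~F2 -> 0
  row 10 [1010]: F1=1 F2=0 -> F1&~F2 -> 1
  row 11 [1011]: F1=1 F2=0 -> F1&~F2 -> 1
  row 12 [1100]: F1=1 F2=0 -> F1&~F2 -> 1
  row 13 [1101]: F1=1 F2=0 -> F1&~F2 -> 1
  row 14 [1110]: F1=0 F2=0 -> F1&~F2 -> 0
  row 15 [1111]: F1=1 F2=0 -> F1&~F2 -> 1
Full result column, 4 rows per line (u,v fixed per line; w,z runs 00..11 left to right):
  rows 0-3 [u,v=00]: 0011  = hex 3
  rows 4-7 [u,v=01]: 0000  = hex 0
  rows 8-11 [u,v=10]: 0011  = hex 3
  rows 12-15 [u,v=11]: 1101  = hex D
Counterexample vector (row 0 .. row 15) = 0011000000111101
Output column grouped in 4s = 0011 0000 0011 1101 = 0x303D
Convert to decimal digit by digit (value = value*16 + digit):
  3 -> 3
  3*16 + 0 = 48
  48*16 + 3 = 771
  771*16 + 13 (D) = 12349
Decimal = 12349

12349


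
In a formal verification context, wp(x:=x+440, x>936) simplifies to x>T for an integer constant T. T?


Formula: wp(x:=E, P) = P[E/x] (substitute E for x in postcondition)
Step 1: Postcondition: x>936
Step 2: Substitute x+440 for x: x+440>936
Step 3: Solve for x: x > 936-440 = 496

496


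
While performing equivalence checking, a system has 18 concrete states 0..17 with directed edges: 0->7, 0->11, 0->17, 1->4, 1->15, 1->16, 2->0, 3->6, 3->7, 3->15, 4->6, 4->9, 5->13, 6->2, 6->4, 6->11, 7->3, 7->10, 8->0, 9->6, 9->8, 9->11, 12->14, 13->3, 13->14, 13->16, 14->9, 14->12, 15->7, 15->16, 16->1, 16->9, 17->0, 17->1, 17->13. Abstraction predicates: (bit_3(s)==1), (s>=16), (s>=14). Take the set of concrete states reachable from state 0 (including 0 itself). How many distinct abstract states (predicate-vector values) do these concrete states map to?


BFS from 0:
Concrete reachable: {0, 1, 2, 3, 4, 6, 7, 8, 9, 10, 11, 12, 13, 14, 15, 16, 17}
Abstract via predicates (bit_3(s)==1), (s>=16), (s>=14):
  (0,0,0) <- {0, 1, 2, 3, 4, 6, 7}
  (0,1,1) <- {16, 17}
  (1,0,0) <- {8, 9, 10, 11, 12, 13}
  (1,0,1) <- {14, 15}
Distinct abstract states = 4

4


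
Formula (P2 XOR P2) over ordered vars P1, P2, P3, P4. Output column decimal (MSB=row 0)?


Formula: (P2 XOR P2) over P1, P2, P3, P4 (16 rows)
Evaluate each row (bits = P1,P2,P3,P4, MSB first):
  row 0 [0000]: (0 XOR 0) -> 0
  row 1 [0001]: (0 XOR 0) -> 0
  row 2 [0010]: (0 XOR 0) -> 0
  row 3 [0011]: (0 XOR 0) -> 0
  row 4 [0100]: (1 XOR 1) -> 0
  row 5 [0101]: (1 XOR 1) -> 0
  row 6 [0110]: (1 XOR 1) -> 0
  row 7 [0111]: (1 XOR 1) -> 0
  row 8 [1000]: (0 XOR 0) -> 0
  row 9 [1001]: (0 XOR 0) -> 0
  row 10 [1010]: (0 XOR 0) -> 0
  row 11 [1011]: (0 XOR 0) -> 0
  row 12 [1100]: (1 XOR 1) -> 0
  row 13 [1101]: (1 XOR 1) -> 0
  row 14 [1110]: (1 XOR 1) -> 0
  row 15 [1111]: (1 XOR 1) -> 0
Full result column, 4 rows per line (P1,P2 fixed per line; P3,P4 runs 00..11 left to right):
  rows 0-3 [P1,P2=00]: 0000  = hex 0
  rows 4-7 [P1,P2=01]: 0000  = hex 0
  rows 8-11 [P1,P2=10]: 0000  = hex 0
  rows 12-15 [P1,P2=11]: 0000  = hex 0
Output column (row 0 .. row 15) = 0000000000000000
Output column grouped in 4s = 0000 0000 0000 0000 = 0x0000
Convert to decimal digit by digit (value = value*16 + digit):
  0 -> 0
  0*16 + 0 = 0
  0*16 + 0 = 0
  0*16 + 0 = 0
Decimal = 0

0


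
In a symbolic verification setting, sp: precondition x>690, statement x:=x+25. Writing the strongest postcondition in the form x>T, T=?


Formula: sp(P, x:=E) = exists old_x. (x = E[old_x/x]) AND P[old_x/x] (old_x is the value of x before the assignment; eliminate old_x by solving x = E[old_x/x] for old_x)
Step 1: Precondition P: x>690, i.e. old_x > 690
Step 2: Assignment gives x = old_x + 25, so old_x = x - 25
Step 3: Substitute into P: x - 25 > 690
Step 4: Simplify: x > 690+25 = 715

715


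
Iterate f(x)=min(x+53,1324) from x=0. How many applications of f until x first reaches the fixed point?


Step 1: x=0, cap=1324, increment=53
Step 2: x grows by 53 each step until capped at 1324; fixed point is x=1324
Step 3: iterations = ceil(1324/53) = 25

25


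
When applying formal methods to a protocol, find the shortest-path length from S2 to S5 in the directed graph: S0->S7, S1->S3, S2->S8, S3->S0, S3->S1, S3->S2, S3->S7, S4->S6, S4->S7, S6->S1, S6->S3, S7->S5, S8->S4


BFS layer-by-layer from S2:
  dist 0: {S2}
  dist 1: {S8}
  dist 2: {S4}
  dist 3: {S6, S7}
  dist 4: {S1, S3, S5}
  -> S5 reached at distance 4
Shortest path length = 4

4


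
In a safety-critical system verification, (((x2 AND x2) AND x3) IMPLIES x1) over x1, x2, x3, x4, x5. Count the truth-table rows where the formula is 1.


Formula: (((x2 AND x2) AND x3) IMPLIES x1) over 5 vars (32 rows)
Evaluate each row (x1, x2, x3, x4, x5 as bits, MSB first):
  row 0 [00000]: (((0 AND 0) AND 0) IMPLIES 0) -> 1
  row 1 [00001]: (((0 AND 0) AND 0) IMPLIES 0) -> 1
  row 2 [00010]: (((0 AND 0) AND 0) IMPLIES 0) -> 1
  row 3 [00011]: (((0 AND 0) AND 0) IMPLIES 0) -> 1
  row 4 [00100]: (((0 AND 0) AND 1) IMPLIES 0) -> 1
  row 5 [00101]: (((0 AND 0) AND 1) IMPLIES 0) -> 1
  row 6 [00110]: (((0 AND 0) AND 1) IMPLIES 0) -> 1
  row 7 [00111]: (((0 AND 0) AND 1) IMPLIES 0) -> 1
  row 8 [01000]: (((1 AND 1) AND 0) IMPLIES 0) -> 1
  row 9 [01001]: (((1 AND 1) AND 0) IMPLIES 0) -> 1
  row 10 [01010]: (((1 AND 1) AND 0) IMPLIES 0) -> 1
  row 11 [01011]: (((1 AND 1) AND 0) IMPLIES 0) -> 1
  row 12 [01100]: (((1 AND 1) AND 1) IMPLIES 0) -> 0
  row 13 [01101]: (((1 AND 1) AND 1) IMPLIES 0) -> 0
  row 14 [01110]: (((1 AND 1) AND 1) IMPLIES 0) -> 0
  row 15 [01111]: (((1 AND 1) AND 1) IMPLIES 0) -> 0
  row 16 [10000]: (((0 AND 0) AND 0) IMPLIES 1) -> 1
  row 17 [10001]: (((0 AND 0) AND 0) IMPLIES 1) -> 1
  row 18 [10010]: (((0 AND 0) AND 0) IMPLIES 1) -> 1
  row 19 [10011]: (((0 AND 0) AND 0) IMPLIES 1) -> 1
  row 20 [10100]: (((0 AND 0) AND 1) IMPLIES 1) -> 1
  row 21 [10101]: (((0 AND 0) AND 1) IMPLIES 1) -> 1
  row 22 [10110]: (((0 AND 0) AND 1) IMPLIES 1) -> 1
  row 23 [10111]: (((0 AND 0) AND 1) IMPLIES 1) -> 1
  row 24 [11000]: (((1 AND 1) AND 0) IMPLIES 1) -> 1
  row 25 [11001]: (((1 AND 1) AND 0) IMPLIES 1) -> 1
  row 26 [11010]: (((1 AND 1) AND 0) IMPLIES 1) -> 1
  row 27 [11011]: (((1 AND 1) AND 0) IMPLIES 1) -> 1
  row 28 [11100]: (((1 AND 1) AND 1) IMPLIES 1) -> 1
  row 29 [11101]: (((1 AND 1) AND 1) IMPLIES 1) -> 1
  row 30 [11110]: (((1 AND 1) AND 1) IMPLIES 1) -> 1
  row 31 [11111]: (((1 AND 1) AND 1) IMPLIES 1) -> 1
Full result column, 8 rows per line (x1,x2 fixed per line; x3,x4,x5 runs 000..111 left to right):
  rows 0-7 [x1,x2=00]: 11111111  (ones: 8)
  rows 8-15 [x1,x2=01]: 11110000  (ones: 4)
  rows 16-23 [x1,x2=10]: 11111111  (ones: 8)
  rows 24-31 [x1,x2=11]: 11111111  (ones: 8)
Count of 1-rows = 8+4+8+8 = 28

28


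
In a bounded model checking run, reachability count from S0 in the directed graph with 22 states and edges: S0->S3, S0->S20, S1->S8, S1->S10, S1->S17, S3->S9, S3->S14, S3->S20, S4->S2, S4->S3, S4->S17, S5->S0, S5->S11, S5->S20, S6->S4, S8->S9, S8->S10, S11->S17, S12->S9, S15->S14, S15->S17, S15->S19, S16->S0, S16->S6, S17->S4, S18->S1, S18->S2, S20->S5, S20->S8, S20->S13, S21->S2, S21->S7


BFS from S0:
  layer 0: {S0}
  layer 1: {S3, S20}
  layer 2: {S5, S8, S9, S13, S14}
  layer 3: {S10, S11}
  layer 4: {S17}
  layer 5: {S4}
  layer 6: {S2}
Reachable set: {S0, S2, S3, S4, S5, S8, S9, S10, S11, S13, S14, S17, S20}
Count = 13

13


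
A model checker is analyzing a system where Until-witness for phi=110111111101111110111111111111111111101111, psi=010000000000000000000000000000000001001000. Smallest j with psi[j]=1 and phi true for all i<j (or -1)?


(phi U psi) at 0: need smallest j with psi[j]=1 and phi[i]=1 for all i in [0,j).
Scan from step 0:
  step 0: phi=1, psi=0 -> continue
  step 1: psi=1 and phi held for [0,1) -> witness found
Witness step = 1

1


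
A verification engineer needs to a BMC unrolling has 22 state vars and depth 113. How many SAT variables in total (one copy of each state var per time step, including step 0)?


BMC unrolls to depth k, creating one copy of each state var for steps 0..k.
Step count = 113 + 1 = 114 (steps 0 through 113)
Vars per step = 22
Total = 22 * 114 = 2508

2508


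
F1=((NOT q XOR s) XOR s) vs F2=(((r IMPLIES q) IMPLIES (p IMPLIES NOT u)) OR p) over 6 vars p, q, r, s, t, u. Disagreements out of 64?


F1 = ((NOT q XOR s) XOR s)
F2 = (((r IMPLIES q) IMPLIES (p IMPLIES NOT u)) OR p)
Evaluate both on each of 64 rows (bits = p,q,r,s,t,u):
  row 0 [000000]: F1=1 F2=1 -> 0
  row 1 [000001]: F1=1 F2=1 -> 0
  row 2 [000010]: F1=1 F2=1 -> 0
  row 3 [000011]: F1=1 F2=1 -> 0
  row 4 [000100]: F1=1 F2=1 -> 0
  (every remaining row is evaluated the same way; all 64 results are listed next)
Full result column, 8 rows per line (p,q,r fixed per line; s,t,u runs 000..111 left to right):
  rows 0-7 [p,q,r=000]: 00000000  (ones: 0)
  rows 8-15 [p,q,r=001]: 00000000  (ones: 0)
  rows 16-23 [p,q,r=010]: 11111111  (ones: 8)
  rows 24-31 [p,q,r=011]: 11111111  (ones: 8)
  rows 32-39 [p,q,r=100]: 00000000  (ones: 0)
  rows 40-47 [p,q,r=101]: 00000000  (ones: 0)
  rows 48-55 [p,q,r=110]: 11111111  (ones: 8)
  rows 56-63 [p,q,r=111]: 11111111  (ones: 8)
Disagreements = 0+0+8+8+0+0+8+8 = 32

32


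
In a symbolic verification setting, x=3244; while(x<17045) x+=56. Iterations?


Step 1: x goes from 3244 toward 17045 by 56; the body runs while x<17045, so iterations = ceil((bound-start)/step)
Step 2: Distance=13801
Step 3: ceil(13801/56)=247

247


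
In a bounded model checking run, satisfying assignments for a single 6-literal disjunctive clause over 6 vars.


Step 1: Total=2^6=64
Step 2: Unsat when all 6 false: 2^0=1
Step 3: Sat=64-1=63

63


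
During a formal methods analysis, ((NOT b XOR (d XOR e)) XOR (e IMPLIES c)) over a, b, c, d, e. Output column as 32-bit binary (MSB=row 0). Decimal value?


Formula: ((NOT b XOR (d XOR e)) XOR (e IMPLIES c)) over a, b, c, d, e (32 rows)
Evaluate each row (bits = a,b,c,d,e, MSB first):
  row 0 [00000]: ((NOT 0 XOR (0 XOR 0)) XOR (0 IMPLIES 0)) -> 0
  row 1 [00001]: ((NOT 0 XOR (0 XOR 1)) XOR (1 IMPLIES 0)) -> 0
  row 2 [00010]: ((NOT 0 XOR (1 XOR 0)) XOR (0 IMPLIES 0)) -> 1
  row 3 [00011]: ((NOT 0 XOR (1 XOR 1)) XOR (1 IMPLIES 0)) -> 1
  row 4 [00100]: ((NOT 0 XOR (0 XOR 0)) XOR (0 IMPLIES 1)) -> 0
  row 5 [00101]: ((NOT 0 XOR (0 XOR 1)) XOR (1 IMPLIES 1)) -> 1
  row 6 [00110]: ((NOT 0 XOR (1 XOR 0)) XOR (0 IMPLIES 1)) -> 1
  row 7 [00111]: ((NOT 0 XOR (1 XOR 1)) XOR (1 IMPLIES 1)) -> 0
  row 8 [01000]: ((NOT 1 XOR (0 XOR 0)) XOR (0 IMPLIES 0)) -> 1
  row 9 [01001]: ((NOT 1 XOR (0 XOR 1)) XOR (1 IMPLIES 0)) -> 1
  row 10 [01010]: ((NOT 1 XOR (1 XOR 0)) XOR (0 IMPLIES 0)) -> 0
  row 11 [01011]: ((NOT 1 XOR (1 XOR 1)) XOR (1 IMPLIES 0)) -> 0
  row 12 [01100]: ((NOT 1 XOR (0 XOR 0)) XOR (0 IMPLIES 1)) -> 1
  row 13 [01101]: ((NOT 1 XOR (0 XOR 1)) XOR (1 IMPLIES 1)) -> 0
  row 14 [01110]: ((NOT 1 XOR (1 XOR 0)) XOR (0 IMPLIES 1)) -> 0
  row 15 [01111]: ((NOT 1 XOR (1 XOR 1)) XOR (1 IMPLIES 1)) -> 1
  row 16 [10000]: ((NOT 0 XOR (0 XOR 0)) XOR (0 IMPLIES 0)) -> 0
  row 17 [10001]: ((NOT 0 XOR (0 XOR 1)) XOR (1 IMPLIES 0)) -> 0
  row 18 [10010]: ((NOT 0 XOR (1 XOR 0)) XOR (0 IMPLIES 0)) -> 1
  row 19 [10011]: ((NOT 0 XOR (1 XOR 1)) XOR (1 IMPLIES 0)) -> 1
  row 20 [10100]: ((NOT 0 XOR (0 XOR 0)) XOR (0 IMPLIES 1)) -> 0
  row 21 [10101]: ((NOT 0 XOR (0 XOR 1)) XOR (1 IMPLIES 1)) -> 1
  row 22 [10110]: ((NOT 0 XOR (1 XOR 0)) XOR (0 IMPLIES 1)) -> 1
  row 23 [10111]: ((NOT 0 XOR (1 XOR 1)) XOR (1 IMPLIES 1)) -> 0
  row 24 [11000]: ((NOT 1 XOR (0 XOR 0)) XOR (0 IMPLIES 0)) -> 1
  row 25 [11001]: ((NOT 1 XOR (0 XOR 1)) XOR (1 IMPLIES 0)) -> 1
  row 26 [11010]: ((NOT 1 XOR (1 XOR 0)) XOR (0 IMPLIES 0)) -> 0
  row 27 [11011]: ((NOT 1 XOR (1 XOR 1)) XOR (1 IMPLIES 0)) -> 0
  row 28 [11100]: ((NOT 1 XOR (0 XOR 0)) XOR (0 IMPLIES 1)) -> 1
  row 29 [11101]: ((NOT 1 XOR (0 XOR 1)) XOR (1 IMPLIES 1)) -> 0
  row 30 [11110]: ((NOT 1 XOR (1 XOR 0)) XOR (0 IMPLIES 1)) -> 0
  row 31 [11111]: ((NOT 1 XOR (1 XOR 1)) XOR (1 IMPLIES 1)) -> 1
Full result column, 4 rows per line (a,b,c fixed per line; d,e runs 00..11 left to right):
  rows 0-3 [a,b,c=000]: 0011  = hex 3
  rows 4-7 [a,b,c=001]: 0110  = hex 6
  rows 8-11 [a,b,c=010]: 1100  = hex C
  rows 12-15 [a,b,c=011]: 1001  = hex 9
  rows 16-19 [a,b,c=100]: 0011  = hex 3
  rows 20-23 [a,b,c=101]: 0110  = hex 6
  rows 24-27 [a,b,c=110]: 1100  = hex C
  rows 28-31 [a,b,c=111]: 1001  = hex 9
Output column (row 0 .. row 31) = 00110110110010010011011011001001
Output column grouped in 4s = 0011 0110 1100 1001 0011 0110 1100 1001 = 0x36C936C9
Convert to decimal digit by digit (value = value*16 + digit):
  3 -> 3
  3*16 + 6 = 54
  54*16 + 12 (C) = 876
  876*16 + 9 = 14025
  14025*16 + 3 = 224403
  224403*16 + 6 = 3590454
  3590454*16 + 12 (C) = 57447276
  57447276*16 + 9 = 919156425
Decimal = 919156425

919156425


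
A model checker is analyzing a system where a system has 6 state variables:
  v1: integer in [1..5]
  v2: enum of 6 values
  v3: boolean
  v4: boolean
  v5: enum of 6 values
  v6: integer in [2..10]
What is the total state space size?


State space = product of domain sizes of all variables.
Domain sizes:
  v1 (integer in [1..5]): 5
  v2 (enum of 6 values): 6
  v3 (boolean): 2
  v4 (boolean): 2
  v5 (enum of 6 values): 6
  v6 (integer in [2..10]): 9
Product = 5 * 6 * 2 * 2 * 6 * 9 = 6480

6480


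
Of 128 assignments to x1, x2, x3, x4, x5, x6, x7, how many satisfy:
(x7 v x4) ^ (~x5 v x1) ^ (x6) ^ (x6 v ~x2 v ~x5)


CNF with 4 clauses over 7 vars (128 assignments).
An assignment satisfies CNF iff every clause has >=1 true literal.
Check each row (bits = x1,x2,x3,x4,x5,x6,x7; clause T/F shown):
  row 0 [0000000]: clauses=FTFT -> 0
  row 1 [0000001]: clauses=TTFT -> 0
  row 2 [0000010]: clauses=FTTT -> 0
  row 3 [0000011]: clauses=TTTT -> 1
  row 4 [0000100]: clauses=FFFT -> 0
  (every remaining row is evaluated the same way; all 128 results are listed next)
Full result column, 8 rows per line (x1,x2,x3,x4 fixed per line; x5,x6,x7 runs 000..111 left to right):
  rows 0-7 [x1,x2,x3,x4=0000]: 00010000  (ones: 1)
  rows 8-15 [x1,x2,x3,x4=0001]: 00110000  (ones: 2)
  rows 16-23 [x1,x2,x3,x4=0010]: 00010000  (ones: 1)
  rows 24-31 [x1,x2,x3,x4=0011]: 00110000  (ones: 2)
  rows 32-39 [x1,x2,x3,x4=0100]: 00010000  (ones: 1)
  rows 40-47 [x1,x2,x3,x4=0101]: 00110000  (ones: 2)
  rows 48-55 [x1,x2,x3,x4=0110]: 00010000  (ones: 1)
  rows 56-63 [x1,x2,x3,x4=0111]: 00110000  (ones: 2)
  rows 64-71 [x1,x2,x3,x4=1000]: 00010001  (ones: 2)
  rows 72-79 [x1,x2,x3,x4=1001]: 00110011  (ones: 4)
  rows 80-87 [x1,x2,x3,x4=1010]: 00010001  (ones: 2)
  rows 88-95 [x1,x2,x3,x4=1011]: 00110011  (ones: 4)
  rows 96-103 [x1,x2,x3,x4=1100]: 00010001  (ones: 2)
  rows 104-111 [x1,x2,x3,x4=1101]: 00110011  (ones: 4)
  rows 112-119 [x1,x2,x3,x4=1110]: 00010001  (ones: 2)
  rows 120-127 [x1,x2,x3,x4=1111]: 00110011  (ones: 4)
Satisfying assignments = 1+2+1+2+1+2+1+2+2+4+2+4+2+4+2+4 = 36

36


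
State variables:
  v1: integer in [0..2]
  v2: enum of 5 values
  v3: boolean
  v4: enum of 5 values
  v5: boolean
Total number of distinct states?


State space = product of domain sizes of all variables.
Domain sizes:
  v1 (integer in [0..2]): 3
  v2 (enum of 5 values): 5
  v3 (boolean): 2
  v4 (enum of 5 values): 5
  v5 (boolean): 2
Product = 3 * 5 * 2 * 5 * 2 = 300

300


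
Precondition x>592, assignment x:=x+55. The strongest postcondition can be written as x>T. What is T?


Formula: sp(P, x:=E) = exists old_x. (x = E[old_x/x]) AND P[old_x/x] (old_x is the value of x before the assignment; eliminate old_x by solving x = E[old_x/x] for old_x)
Step 1: Precondition P: x>592, i.e. old_x > 592
Step 2: Assignment gives x = old_x + 55, so old_x = x - 55
Step 3: Substitute into P: x - 55 > 592
Step 4: Simplify: x > 592+55 = 647

647


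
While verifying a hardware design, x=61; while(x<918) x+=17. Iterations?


Step 1: x goes from 61 toward 918 by 17; the body runs while x<918, so iterations = ceil((bound-start)/step)
Step 2: Distance=857
Step 3: ceil(857/17)=51

51


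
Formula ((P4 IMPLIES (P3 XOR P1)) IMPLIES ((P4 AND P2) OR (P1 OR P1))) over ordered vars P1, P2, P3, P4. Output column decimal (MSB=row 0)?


Formula: ((P4 IMPLIES (P3 XOR P1)) IMPLIES ((P4 AND P2) OR (P1 OR P1))) over P1, P2, P3, P4 (16 rows)
Evaluate each row (bits = P1,P2,P3,P4, MSB first):
  row 0 [0000]: ((0 IMPLIES (0 XOR 0)) IMPLIES ((0 AND 0) OR (0 OR 0))) -> 0
  row 1 [0001]: ((1 IMPLIES (0 XOR 0)) IMPLIES ((1 AND 0) OR (0 OR 0))) -> 1
  row 2 [0010]: ((0 IMPLIES (1 XOR 0)) IMPLIES ((0 AND 0) OR (0 OR 0))) -> 0
  row 3 [0011]: ((1 IMPLIES (1 XOR 0)) IMPLIES ((1 AND 0) OR (0 OR 0))) -> 0
  row 4 [0100]: ((0 IMPLIES (0 XOR 0)) IMPLIES ((0 AND 1) OR (0 OR 0))) -> 0
  row 5 [0101]: ((1 IMPLIES (0 XOR 0)) IMPLIES ((1 AND 1) OR (0 OR 0))) -> 1
  row 6 [0110]: ((0 IMPLIES (1 XOR 0)) IMPLIES ((0 AND 1) OR (0 OR 0))) -> 0
  row 7 [0111]: ((1 IMPLIES (1 XOR 0)) IMPLIES ((1 AND 1) OR (0 OR 0))) -> 1
  row 8 [1000]: ((0 IMPLIES (0 XOR 1)) IMPLIES ((0 AND 0) OR (1 OR 1))) -> 1
  row 9 [1001]: ((1 IMPLIES (0 XOR 1)) IMPLIES ((1 AND 0) OR (1 OR 1))) -> 1
  row 10 [1010]: ((0 IMPLIES (1 XOR 1)) IMPLIES ((0 AND 0) OR (1 OR 1))) -> 1
  row 11 [1011]: ((1 IMPLIES (1 XOR 1)) IMPLIES ((1 AND 0) OR (1 OR 1))) -> 1
  row 12 [1100]: ((0 IMPLIES (0 XOR 1)) IMPLIES ((0 AND 1) OR (1 OR 1))) -> 1
  row 13 [1101]: ((1 IMPLIES (0 XOR 1)) IMPLIES ((1 AND 1) OR (1 OR 1))) -> 1
  row 14 [1110]: ((0 IMPLIES (1 XOR 1)) IMPLIES ((0 AND 1) OR (1 OR 1))) -> 1
  row 15 [1111]: ((1 IMPLIES (1 XOR 1)) IMPLIES ((1 AND 1) OR (1 OR 1))) -> 1
Full result column, 4 rows per line (P1,P2 fixed per line; P3,P4 runs 00..11 left to right):
  rows 0-3 [P1,P2=00]: 0100  = hex 4
  rows 4-7 [P1,P2=01]: 0101  = hex 5
  rows 8-11 [P1,P2=10]: 1111  = hex F
  rows 12-15 [P1,P2=11]: 1111  = hex F
Output column (row 0 .. row 15) = 0100010111111111
Output column grouped in 4s = 0100 0101 1111 1111 = 0x45FF
Convert to decimal digit by digit (value = value*16 + digit):
  4 -> 4
  4*16 + 5 = 69
  69*16 + 15 (F) = 1119
  1119*16 + 15 (F) = 17919
Decimal = 17919

17919


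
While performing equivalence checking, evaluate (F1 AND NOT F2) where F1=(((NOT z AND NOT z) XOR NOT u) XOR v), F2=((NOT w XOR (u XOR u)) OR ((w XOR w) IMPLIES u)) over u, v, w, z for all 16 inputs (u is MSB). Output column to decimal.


F1 = (((NOT z AND NOT z) XOR NOT u) XOR v)
F2 = ((NOT w XOR (u XOR u)) OR ((w XOR w) IMPLIES u))
Counterexample to F1=>F2 is where F1=1 and F2=0.
Evaluate each row (bits = u,v,w,z, MSB first):
  row 0 [0000]: F1=0 F2=1 -> F1&~F2 -> 0
  row 1 [0001]: F1=1 F2=1 -> F1&~F2 -> 0
  row 2 [0010]: F1=0 F2=1 -> F1&~F2 -> 0
  row 3 [0011]: F1=1 F2=1 -> F1&~F2 -> 0
  row 4 [0100]: F1=1 F2=1 -> F1&~F2 -> 0
  row 5 [0101]: F1=0 F2=1 -> F1&~F2 -> 0
  row 6 [0110]: F1=1 F2=1 -> F1&~F2 -> 0
  row 7 [0111]: F1=0 F2=1 -> F1&~F2 -> 0
  row 8 [1000]: F1=1 F2=1 -> F1&~F2 -> 0
  row 9 [1001]: F1=0 F2=1 -> F1&~F2 -> 0
  row 10 [1010]: F1=1 F2=1 -> F1&~F2 -> 0
  row 11 [1011]: F1=0 F2=1 -> F1&~F2 -> 0
  row 12 [1100]: F1=0 F2=1 -> F1&~F2 -> 0
  row 13 [1101]: F1=1 F2=1 -> F1&~F2 -> 0
  row 14 [1110]: F1=0 F2=1 -> F1&~F2 -> 0
  row 15 [1111]: F1=1 F2=1 -> F1&~F2 -> 0
Full result column, 4 rows per line (u,v fixed per line; w,z runs 00..11 left to right):
  rows 0-3 [u,v=00]: 0000  = hex 0
  rows 4-7 [u,v=01]: 0000  = hex 0
  rows 8-11 [u,v=10]: 0000  = hex 0
  rows 12-15 [u,v=11]: 0000  = hex 0
Counterexample vector (row 0 .. row 15) = 0000000000000000
Output column grouped in 4s = 0000 0000 0000 0000 = 0x0000
Convert to decimal digit by digit (value = value*16 + digit):
  0 -> 0
  0*16 + 0 = 0
  0*16 + 0 = 0
  0*16 + 0 = 0
Decimal = 0

0


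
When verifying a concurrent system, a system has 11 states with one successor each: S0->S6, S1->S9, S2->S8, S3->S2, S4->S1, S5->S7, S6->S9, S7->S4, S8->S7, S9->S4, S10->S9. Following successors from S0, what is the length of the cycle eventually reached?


Trace from S0 until a state repeats:
  S0 -> S6 -> S9 -> S4 -> S1 -> S9
S9 first seen at step 2, revisited at step 5.
Cycle length = 5 - 2 = 3

3


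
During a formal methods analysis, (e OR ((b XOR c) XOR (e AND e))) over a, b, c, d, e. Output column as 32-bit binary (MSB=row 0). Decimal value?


Formula: (e OR ((b XOR c) XOR (e AND e))) over a, b, c, d, e (32 rows)
Evaluate each row (bits = a,b,c,d,e, MSB first):
  row 0 [00000]: (0 OR ((0 XOR 0) XOR (0 AND 0))) -> 0
  row 1 [00001]: (1 OR ((0 XOR 0) XOR (1 AND 1))) -> 1
  row 2 [00010]: (0 OR ((0 XOR 0) XOR (0 AND 0))) -> 0
  row 3 [00011]: (1 OR ((0 XOR 0) XOR (1 AND 1))) -> 1
  row 4 [00100]: (0 OR ((0 XOR 1) XOR (0 AND 0))) -> 1
  row 5 [00101]: (1 OR ((0 XOR 1) XOR (1 AND 1))) -> 1
  row 6 [00110]: (0 OR ((0 XOR 1) XOR (0 AND 0))) -> 1
  row 7 [00111]: (1 OR ((0 XOR 1) XOR (1 AND 1))) -> 1
  row 8 [01000]: (0 OR ((1 XOR 0) XOR (0 AND 0))) -> 1
  row 9 [01001]: (1 OR ((1 XOR 0) XOR (1 AND 1))) -> 1
  row 10 [01010]: (0 OR ((1 XOR 0) XOR (0 AND 0))) -> 1
  row 11 [01011]: (1 OR ((1 XOR 0) XOR (1 AND 1))) -> 1
  row 12 [01100]: (0 OR ((1 XOR 1) XOR (0 AND 0))) -> 0
  row 13 [01101]: (1 OR ((1 XOR 1) XOR (1 AND 1))) -> 1
  row 14 [01110]: (0 OR ((1 XOR 1) XOR (0 AND 0))) -> 0
  row 15 [01111]: (1 OR ((1 XOR 1) XOR (1 AND 1))) -> 1
  row 16 [10000]: (0 OR ((0 XOR 0) XOR (0 AND 0))) -> 0
  row 17 [10001]: (1 OR ((0 XOR 0) XOR (1 AND 1))) -> 1
  row 18 [10010]: (0 OR ((0 XOR 0) XOR (0 AND 0))) -> 0
  row 19 [10011]: (1 OR ((0 XOR 0) XOR (1 AND 1))) -> 1
  row 20 [10100]: (0 OR ((0 XOR 1) XOR (0 AND 0))) -> 1
  row 21 [10101]: (1 OR ((0 XOR 1) XOR (1 AND 1))) -> 1
  row 22 [10110]: (0 OR ((0 XOR 1) XOR (0 AND 0))) -> 1
  row 23 [10111]: (1 OR ((0 XOR 1) XOR (1 AND 1))) -> 1
  row 24 [11000]: (0 OR ((1 XOR 0) XOR (0 AND 0))) -> 1
  row 25 [11001]: (1 OR ((1 XOR 0) XOR (1 AND 1))) -> 1
  row 26 [11010]: (0 OR ((1 XOR 0) XOR (0 AND 0))) -> 1
  row 27 [11011]: (1 OR ((1 XOR 0) XOR (1 AND 1))) -> 1
  row 28 [11100]: (0 OR ((1 XOR 1) XOR (0 AND 0))) -> 0
  row 29 [11101]: (1 OR ((1 XOR 1) XOR (1 AND 1))) -> 1
  row 30 [11110]: (0 OR ((1 XOR 1) XOR (0 AND 0))) -> 0
  row 31 [11111]: (1 OR ((1 XOR 1) XOR (1 AND 1))) -> 1
Full result column, 4 rows per line (a,b,c fixed per line; d,e runs 00..11 left to right):
  rows 0-3 [a,b,c=000]: 0101  = hex 5
  rows 4-7 [a,b,c=001]: 1111  = hex F
  rows 8-11 [a,b,c=010]: 1111  = hex F
  rows 12-15 [a,b,c=011]: 0101  = hex 5
  rows 16-19 [a,b,c=100]: 0101  = hex 5
  rows 20-23 [a,b,c=101]: 1111  = hex F
  rows 24-27 [a,b,c=110]: 1111  = hex F
  rows 28-31 [a,b,c=111]: 0101  = hex 5
Output column (row 0 .. row 31) = 01011111111101010101111111110101
Output column grouped in 4s = 0101 1111 1111 0101 0101 1111 1111 0101 = 0x5FF55FF5
Convert to decimal digit by digit (value = value*16 + digit):
  5 -> 5
  5*16 + 15 (F) = 95
  95*16 + 15 (F) = 1535
  1535*16 + 5 = 24565
  24565*16 + 5 = 393045
  393045*16 + 15 (F) = 6288735
  6288735*16 + 15 (F) = 100619775
  100619775*16 + 5 = 1609916405
Decimal = 1609916405

1609916405


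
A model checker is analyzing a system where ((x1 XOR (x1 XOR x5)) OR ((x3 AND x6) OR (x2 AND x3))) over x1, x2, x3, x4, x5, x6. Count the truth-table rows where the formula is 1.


Formula: ((x1 XOR (x1 XOR x5)) OR ((x3 AND x6) OR (x2 AND x3))) over 6 vars (64 rows)
Evaluate each row (x1, x2, x3, x4, x5, x6 as bits, MSB first):
  row 0 [000000]: ((0 XOR (0 XOR 0)) OR ((0 AND 0) OR (0 AND 0))) -> 0
  row 1 [000001]: ((0 XOR (0 XOR 0)) OR ((0 AND 1) OR (0 AND 0))) -> 0
  row 2 [000010]: ((0 XOR (0 XOR 1)) OR ((0 AND 0) OR (0 AND 0))) -> 1
  row 3 [000011]: ((0 XOR (0 XOR 1)) OR ((0 AND 1) OR (0 AND 0))) -> 1
  row 4 [000100]: ((0 XOR (0 XOR 0)) OR ((0 AND 0) OR (0 AND 0))) -> 0
  (every remaining row is evaluated the same way; all 64 results are listed next)
Full result column, 8 rows per line (x1,x2,x3 fixed per line; x4,x5,x6 runs 000..111 left to right):
  rows 0-7 [x1,x2,x3=000]: 00110011  (ones: 4)
  rows 8-15 [x1,x2,x3=001]: 01110111  (ones: 6)
  rows 16-23 [x1,x2,x3=010]: 00110011  (ones: 4)
  rows 24-31 [x1,x2,x3=011]: 11111111  (ones: 8)
  rows 32-39 [x1,x2,x3=100]: 00110011  (ones: 4)
  rows 40-47 [x1,x2,x3=101]: 01110111  (ones: 6)
  rows 48-55 [x1,x2,x3=110]: 00110011  (ones: 4)
  rows 56-63 [x1,x2,x3=111]: 11111111  (ones: 8)
Count of 1-rows = 4+6+4+8+4+6+4+8 = 44

44


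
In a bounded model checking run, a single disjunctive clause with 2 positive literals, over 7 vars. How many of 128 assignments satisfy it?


Step 1: Total=2^7=128
Step 2: Unsat when all 2 false: 2^5=32
Step 3: Sat=128-32=96

96


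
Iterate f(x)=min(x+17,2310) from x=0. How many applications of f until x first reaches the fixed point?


Step 1: x=0, cap=2310, increment=17
Step 2: x grows by 17 each step until capped at 2310; fixed point is x=2310
Step 3: iterations = ceil(2310/17) = 136

136


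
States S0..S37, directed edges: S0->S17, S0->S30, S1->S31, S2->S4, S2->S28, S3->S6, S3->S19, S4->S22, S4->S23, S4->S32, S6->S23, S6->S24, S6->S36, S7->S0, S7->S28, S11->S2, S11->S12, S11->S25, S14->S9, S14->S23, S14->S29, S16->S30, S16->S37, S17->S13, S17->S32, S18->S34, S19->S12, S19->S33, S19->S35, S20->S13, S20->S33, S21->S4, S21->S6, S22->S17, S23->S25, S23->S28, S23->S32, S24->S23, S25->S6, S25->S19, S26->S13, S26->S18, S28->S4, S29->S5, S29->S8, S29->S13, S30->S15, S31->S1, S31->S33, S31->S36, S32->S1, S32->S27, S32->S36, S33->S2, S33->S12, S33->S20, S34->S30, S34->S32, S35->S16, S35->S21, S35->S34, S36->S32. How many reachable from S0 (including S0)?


BFS from S0:
  layer 0: {S0}
  layer 1: {S17, S30}
  layer 2: {S13, S15, S32}
  layer 3: {S1, S27, S36}
  layer 4: {S31}
  layer 5: {S33}
  layer 6: {S2, S12, S20}
  layer 7: {S4, S28}
  layer 8: {S22, S23}
  layer 9: {S25}
  layer 10: {S6, S19}
  layer 11: {S24, S35}
  layer 12: {S16, S21, S34}
  layer 13: {S37}
Reachable set: {S0, S1, S2, S4, S6, S12, S13, S15, S16, S17, S19, S20, S21, S22, S23, S24, S25, S27, S28, S30, S31, S32, S33, S34, S35, S36, S37}
Count = 27

27


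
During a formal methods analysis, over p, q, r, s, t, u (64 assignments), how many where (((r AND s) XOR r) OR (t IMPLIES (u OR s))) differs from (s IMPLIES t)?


F1 = (((r AND s) XOR r) OR (t IMPLIES (u OR s)))
F2 = (s IMPLIES t)
Evaluate both on each of 64 rows (bits = p,q,r,s,t,u):
  row 0 [000000]: F1=1 F2=1 -> 0
  row 1 [000001]: F1=1 F2=1 -> 0
  row 2 [000010]: F1=0 F2=1 (differ) -> 1
  row 3 [000011]: F1=1 F2=1 -> 0
  row 4 [000100]: F1=1 F2=0 (differ) -> 1
  (every remaining row is evaluated the same way; all 64 results are listed next)
Full result column, 8 rows per line (p,q,r fixed per line; s,t,u runs 000..111 left to right):
  rows 0-7 [p,q,r=000]: 00101100  (ones: 3)
  rows 8-15 [p,q,r=001]: 00001100  (ones: 2)
  rows 16-23 [p,q,r=010]: 00101100  (ones: 3)
  rows 24-31 [p,q,r=011]: 00001100  (ones: 2)
  rows 32-39 [p,q,r=100]: 00101100  (ones: 3)
  rows 40-47 [p,q,r=101]: 00001100  (ones: 2)
  rows 48-55 [p,q,r=110]: 00101100  (ones: 3)
  rows 56-63 [p,q,r=111]: 00001100  (ones: 2)
Disagreements = 3+2+3+2+3+2+3+2 = 20

20


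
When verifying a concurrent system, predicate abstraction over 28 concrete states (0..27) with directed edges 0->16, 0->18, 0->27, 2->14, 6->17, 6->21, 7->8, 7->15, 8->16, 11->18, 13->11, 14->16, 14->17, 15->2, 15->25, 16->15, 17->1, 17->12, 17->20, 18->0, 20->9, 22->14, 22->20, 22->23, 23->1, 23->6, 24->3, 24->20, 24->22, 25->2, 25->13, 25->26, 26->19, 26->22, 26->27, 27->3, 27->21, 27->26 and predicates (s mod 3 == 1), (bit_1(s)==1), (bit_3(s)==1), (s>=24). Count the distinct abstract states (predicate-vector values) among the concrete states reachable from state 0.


BFS from 0:
Concrete reachable: {0, 1, 2, 3, 6, 9, 11, 12, 13, 14, 15, 16, 17, 18, 19, 20, 21, 22, 23, 25, 26, 27}
Abstract via predicates (s mod 3 == 1), (bit_1(s)==1), (bit_3(s)==1), (s>=24):
  (0,0,0,0) <- {0, 17, 20, 21}
  (0,0,1,0) <- {9, 12}
  (0,1,0,0) <- {2, 3, 6, 18, 23}
  (0,1,1,0) <- {11, 14, 15}
  (0,1,1,1) <- {26, 27}
  (1,0,0,0) <- {1, 16}
  (1,0,1,0) <- {13}
  (1,0,1,1) <- {25}
  (1,1,0,0) <- {19, 22}
Distinct abstract states = 9

9


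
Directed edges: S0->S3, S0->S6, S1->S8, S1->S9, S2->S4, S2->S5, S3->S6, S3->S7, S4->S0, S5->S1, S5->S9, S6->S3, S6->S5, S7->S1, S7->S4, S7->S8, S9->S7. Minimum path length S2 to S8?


BFS layer-by-layer from S2:
  dist 0: {S2}
  dist 1: {S4, S5}
  dist 2: {S0, S1, S9}
  dist 3: {S3, S6, S7, S8}
  -> S8 reached at distance 3
Shortest path length = 3

3


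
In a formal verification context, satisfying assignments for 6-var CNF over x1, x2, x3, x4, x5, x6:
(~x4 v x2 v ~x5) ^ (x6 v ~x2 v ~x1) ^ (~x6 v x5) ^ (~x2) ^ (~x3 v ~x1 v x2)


CNF with 5 clauses over 6 vars (64 assignments).
An assignment satisfies CNF iff every clause has >=1 true literal.
Check each row (bits = x1,x2,x3,x4,x5,x6; clause T/F shown):
  row 0 [000000]: clauses=TTTTT -> 1
  row 1 [000001]: clauses=TTFTT -> 0
  row 2 [000010]: clauses=TTTTT -> 1
  row 3 [000011]: clauses=TTTTT -> 1
  row 4 [000100]: clauses=TTTTT -> 1
  (every remaining row is evaluated the same way; all 64 results are listed next)
Full result column, 8 rows per line (x1,x2,x3 fixed per line; x4,x5,x6 runs 000..111 left to right):
  rows 0-7 [x1,x2,x3=000]: 10111000  (ones: 4)
  rows 8-15 [x1,x2,x3=001]: 10111000  (ones: 4)
  rows 16-23 [x1,x2,x3=010]: 00000000  (ones: 0)
  rows 24-31 [x1,x2,x3=011]: 00000000  (ones: 0)
  rows 32-39 [x1,x2,x3=100]: 10111000  (ones: 4)
  rows 40-47 [x1,x2,x3=101]: 00000000  (ones: 0)
  rows 48-55 [x1,x2,x3=110]: 00000000  (ones: 0)
  rows 56-63 [x1,x2,x3=111]: 00000000  (ones: 0)
Satisfying assignments = 4+4+0+0+4+0+0+0 = 12

12


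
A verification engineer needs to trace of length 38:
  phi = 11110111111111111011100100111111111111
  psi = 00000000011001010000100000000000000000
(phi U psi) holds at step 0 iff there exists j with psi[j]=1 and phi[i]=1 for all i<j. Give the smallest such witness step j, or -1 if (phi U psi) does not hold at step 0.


(phi U psi) at 0: need smallest j with psi[j]=1 and phi[i]=1 for all i in [0,j).
Scan from step 0:
  step 0: phi=1, psi=0 -> continue
  step 1: phi=1, psi=0 -> continue
  step 2: phi=1, psi=0 -> continue
  step 3: phi=1, psi=0 -> continue
  step 4: phi=0 -> phi-prefix broken from here
  step 9: psi=1 but phi already failed -> not a witness
  step 10: psi=1 but phi already failed -> not a witness
  step 13: psi=1 but phi already failed -> not a witness
  step 15: psi=1 but phi already failed -> not a witness
  step 20: psi=1 but phi already failed -> not a witness
  end of trace: no witness -> -1
Witness step = -1

-1


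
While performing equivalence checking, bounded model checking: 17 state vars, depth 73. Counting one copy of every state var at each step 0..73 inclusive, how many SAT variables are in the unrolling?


BMC unrolls to depth k, creating one copy of each state var for steps 0..k.
Step count = 73 + 1 = 74 (steps 0 through 73)
Vars per step = 17
Total = 17 * 74 = 1258

1258


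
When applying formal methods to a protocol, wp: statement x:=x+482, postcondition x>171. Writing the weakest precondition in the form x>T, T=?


Formula: wp(x:=E, P) = P[E/x] (substitute E for x in postcondition)
Step 1: Postcondition: x>171
Step 2: Substitute x+482 for x: x+482>171
Step 3: Solve for x: x > 171-482 = -311

-311


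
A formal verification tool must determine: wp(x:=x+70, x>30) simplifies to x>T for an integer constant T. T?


Formula: wp(x:=E, P) = P[E/x] (substitute E for x in postcondition)
Step 1: Postcondition: x>30
Step 2: Substitute x+70 for x: x+70>30
Step 3: Solve for x: x > 30-70 = -40

-40


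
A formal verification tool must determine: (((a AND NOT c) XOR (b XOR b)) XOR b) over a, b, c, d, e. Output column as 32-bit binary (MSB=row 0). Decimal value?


Formula: (((a AND NOT c) XOR (b XOR b)) XOR b) over a, b, c, d, e (32 rows)
Evaluate each row (bits = a,b,c,d,e, MSB first):
  row 0 [00000]: (((0 AND NOT 0) XOR (0 XOR 0)) XOR 0) -> 0
  row 1 [00001]: (((0 AND NOT 0) XOR (0 XOR 0)) XOR 0) -> 0
  row 2 [00010]: (((0 AND NOT 0) XOR (0 XOR 0)) XOR 0) -> 0
  row 3 [00011]: (((0 AND NOT 0) XOR (0 XOR 0)) XOR 0) -> 0
  row 4 [00100]: (((0 AND NOT 1) XOR (0 XOR 0)) XOR 0) -> 0
  row 5 [00101]: (((0 AND NOT 1) XOR (0 XOR 0)) XOR 0) -> 0
  row 6 [00110]: (((0 AND NOT 1) XOR (0 XOR 0)) XOR 0) -> 0
  row 7 [00111]: (((0 AND NOT 1) XOR (0 XOR 0)) XOR 0) -> 0
  row 8 [01000]: (((0 AND NOT 0) XOR (1 XOR 1)) XOR 1) -> 1
  row 9 [01001]: (((0 AND NOT 0) XOR (1 XOR 1)) XOR 1) -> 1
  row 10 [01010]: (((0 AND NOT 0) XOR (1 XOR 1)) XOR 1) -> 1
  row 11 [01011]: (((0 AND NOT 0) XOR (1 XOR 1)) XOR 1) -> 1
  row 12 [01100]: (((0 AND NOT 1) XOR (1 XOR 1)) XOR 1) -> 1
  row 13 [01101]: (((0 AND NOT 1) XOR (1 XOR 1)) XOR 1) -> 1
  row 14 [01110]: (((0 AND NOT 1) XOR (1 XOR 1)) XOR 1) -> 1
  row 15 [01111]: (((0 AND NOT 1) XOR (1 XOR 1)) XOR 1) -> 1
  row 16 [10000]: (((1 AND NOT 0) XOR (0 XOR 0)) XOR 0) -> 1
  row 17 [10001]: (((1 AND NOT 0) XOR (0 XOR 0)) XOR 0) -> 1
  row 18 [10010]: (((1 AND NOT 0) XOR (0 XOR 0)) XOR 0) -> 1
  row 19 [10011]: (((1 AND NOT 0) XOR (0 XOR 0)) XOR 0) -> 1
  row 20 [10100]: (((1 AND NOT 1) XOR (0 XOR 0)) XOR 0) -> 0
  row 21 [10101]: (((1 AND NOT 1) XOR (0 XOR 0)) XOR 0) -> 0
  row 22 [10110]: (((1 AND NOT 1) XOR (0 XOR 0)) XOR 0) -> 0
  row 23 [10111]: (((1 AND NOT 1) XOR (0 XOR 0)) XOR 0) -> 0
  row 24 [11000]: (((1 AND NOT 0) XOR (1 XOR 1)) XOR 1) -> 0
  row 25 [11001]: (((1 AND NOT 0) XOR (1 XOR 1)) XOR 1) -> 0
  row 26 [11010]: (((1 AND NOT 0) XOR (1 XOR 1)) XOR 1) -> 0
  row 27 [11011]: (((1 AND NOT 0) XOR (1 XOR 1)) XOR 1) -> 0
  row 28 [11100]: (((1 AND NOT 1) XOR (1 XOR 1)) XOR 1) -> 1
  row 29 [11101]: (((1 AND NOT 1) XOR (1 XOR 1)) XOR 1) -> 1
  row 30 [11110]: (((1 AND NOT 1) XOR (1 XOR 1)) XOR 1) -> 1
  row 31 [11111]: (((1 AND NOT 1) XOR (1 XOR 1)) XOR 1) -> 1
Full result column, 4 rows per line (a,b,c fixed per line; d,e runs 00..11 left to right):
  rows 0-3 [a,b,c=000]: 0000  = hex 0
  rows 4-7 [a,b,c=001]: 0000  = hex 0
  rows 8-11 [a,b,c=010]: 1111  = hex F
  rows 12-15 [a,b,c=011]: 1111  = hex F
  rows 16-19 [a,b,c=100]: 1111  = hex F
  rows 20-23 [a,b,c=101]: 0000  = hex 0
  rows 24-27 [a,b,c=110]: 0000  = hex 0
  rows 28-31 [a,b,c=111]: 1111  = hex F
Output column (row 0 .. row 31) = 00000000111111111111000000001111
Output column grouped in 4s = 0000 0000 1111 1111 1111 0000 0000 1111 = 0x00FFF00F
Convert to decimal digit by digit (value = value*16 + digit):
  0 -> 0
  0*16 + 0 = 0
  0*16 + 15 (F) = 15
  15*16 + 15 (F) = 255
  255*16 + 15 (F) = 4095
  4095*16 + 0 = 65520
  65520*16 + 0 = 1048320
  1048320*16 + 15 (F) = 16773135
Decimal = 16773135

16773135


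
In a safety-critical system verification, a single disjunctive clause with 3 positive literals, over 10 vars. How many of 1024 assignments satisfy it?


Step 1: Total=2^10=1024
Step 2: Unsat when all 3 false: 2^7=128
Step 3: Sat=1024-128=896

896


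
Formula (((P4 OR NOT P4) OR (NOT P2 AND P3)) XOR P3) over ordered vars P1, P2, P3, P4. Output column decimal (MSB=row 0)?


Formula: (((P4 OR NOT P4) OR (NOT P2 AND P3)) XOR P3) over P1, P2, P3, P4 (16 rows)
Evaluate each row (bits = P1,P2,P3,P4, MSB first):
  row 0 [0000]: (((0 OR NOT 0) OR (NOT 0 AND 0)) XOR 0) -> 1
  row 1 [0001]: (((1 OR NOT 1) OR (NOT 0 AND 0)) XOR 0) -> 1
  row 2 [0010]: (((0 OR NOT 0) OR (NOT 0 AND 1)) XOR 1) -> 0
  row 3 [0011]: (((1 OR NOT 1) OR (NOT 0 AND 1)) XOR 1) -> 0
  row 4 [0100]: (((0 OR NOT 0) OR (NOT 1 AND 0)) XOR 0) -> 1
  row 5 [0101]: (((1 OR NOT 1) OR (NOT 1 AND 0)) XOR 0) -> 1
  row 6 [0110]: (((0 OR NOT 0) OR (NOT 1 AND 1)) XOR 1) -> 0
  row 7 [0111]: (((1 OR NOT 1) OR (NOT 1 AND 1)) XOR 1) -> 0
  row 8 [1000]: (((0 OR NOT 0) OR (NOT 0 AND 0)) XOR 0) -> 1
  row 9 [1001]: (((1 OR NOT 1) OR (NOT 0 AND 0)) XOR 0) -> 1
  row 10 [1010]: (((0 OR NOT 0) OR (NOT 0 AND 1)) XOR 1) -> 0
  row 11 [1011]: (((1 OR NOT 1) OR (NOT 0 AND 1)) XOR 1) -> 0
  row 12 [1100]: (((0 OR NOT 0) OR (NOT 1 AND 0)) XOR 0) -> 1
  row 13 [1101]: (((1 OR NOT 1) OR (NOT 1 AND 0)) XOR 0) -> 1
  row 14 [1110]: (((0 OR NOT 0) OR (NOT 1 AND 1)) XOR 1) -> 0
  row 15 [1111]: (((1 OR NOT 1) OR (NOT 1 AND 1)) XOR 1) -> 0
Full result column, 4 rows per line (P1,P2 fixed per line; P3,P4 runs 00..11 left to right):
  rows 0-3 [P1,P2=00]: 1100  = hex C
  rows 4-7 [P1,P2=01]: 1100  = hex C
  rows 8-11 [P1,P2=10]: 1100  = hex C
  rows 12-15 [P1,P2=11]: 1100  = hex C
Output column (row 0 .. row 15) = 1100110011001100
Output column grouped in 4s = 1100 1100 1100 1100 = 0xCCCC
Convert to decimal digit by digit (value = value*16 + digit):
  C -> 12
  12*16 + 12 (C) = 204
  204*16 + 12 (C) = 3276
  3276*16 + 12 (C) = 52428
Decimal = 52428

52428


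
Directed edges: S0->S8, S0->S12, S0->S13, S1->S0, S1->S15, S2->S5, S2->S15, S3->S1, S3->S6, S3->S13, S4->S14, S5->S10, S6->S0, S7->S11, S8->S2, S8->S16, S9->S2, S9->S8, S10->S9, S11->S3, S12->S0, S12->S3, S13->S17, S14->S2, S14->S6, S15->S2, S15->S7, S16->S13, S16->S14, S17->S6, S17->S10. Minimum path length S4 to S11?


BFS layer-by-layer from S4:
  dist 0: {S4}
  dist 1: {S14}
  dist 2: {S2, S6}
  dist 3: {S0, S5, S15}
  dist 4: {S7, S8, S10, S12, S13}
  dist 5: {S3, S9, S11, S16, S17}
  -> S11 reached at distance 5
Shortest path length = 5

5


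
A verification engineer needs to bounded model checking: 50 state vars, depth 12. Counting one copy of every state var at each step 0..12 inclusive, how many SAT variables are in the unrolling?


BMC unrolls to depth k, creating one copy of each state var for steps 0..k.
Step count = 12 + 1 = 13 (steps 0 through 12)
Vars per step = 50
Total = 50 * 13 = 650

650
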